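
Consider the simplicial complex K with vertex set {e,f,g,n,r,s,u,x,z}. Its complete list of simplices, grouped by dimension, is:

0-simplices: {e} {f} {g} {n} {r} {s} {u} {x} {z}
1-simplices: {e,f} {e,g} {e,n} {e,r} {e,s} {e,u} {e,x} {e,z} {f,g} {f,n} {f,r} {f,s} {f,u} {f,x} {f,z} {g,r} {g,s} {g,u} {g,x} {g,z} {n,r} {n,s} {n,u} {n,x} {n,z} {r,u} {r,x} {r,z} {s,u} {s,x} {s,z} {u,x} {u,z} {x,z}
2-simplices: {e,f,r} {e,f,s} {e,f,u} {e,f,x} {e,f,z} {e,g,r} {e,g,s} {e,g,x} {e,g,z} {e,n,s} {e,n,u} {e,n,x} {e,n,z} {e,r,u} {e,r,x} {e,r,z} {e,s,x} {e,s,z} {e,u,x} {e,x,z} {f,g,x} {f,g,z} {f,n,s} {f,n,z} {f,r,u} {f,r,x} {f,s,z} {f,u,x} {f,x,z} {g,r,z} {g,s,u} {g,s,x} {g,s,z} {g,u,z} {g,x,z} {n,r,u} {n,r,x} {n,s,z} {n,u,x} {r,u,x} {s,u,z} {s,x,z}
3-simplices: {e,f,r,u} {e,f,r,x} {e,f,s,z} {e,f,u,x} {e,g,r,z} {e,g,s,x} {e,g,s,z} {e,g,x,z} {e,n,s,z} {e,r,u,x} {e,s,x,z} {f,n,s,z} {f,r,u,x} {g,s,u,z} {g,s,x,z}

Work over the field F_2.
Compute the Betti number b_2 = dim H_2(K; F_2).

n_0=9 n_1=34 n_2=42 n_3=15  [Z2]
∂1: piv[ef,eg,en,er,es,eu,ex,ez] rk=8  ker:fg,fn,fr,fs,fu,fx,fz,gr,gs,gu,gx,gz,nr,ns,nu,nx,nz,ru,rx,rz,su,sx,sz,ux,uz,xz
∂2: piv[efr,efs,efu,efx,efz,egr,egs,egx,egz,ens,enu,enx,enz,eru,erx,erz,esx,esz,eux,exz,fgx,fns,gsu,guz,nru] rk=25  ker:fgz,fnz,fru,frx,fsz,fux,fxz,grz,gsx,gsz,gxz,nrx,nsz,nux,rux,suz,sxz
∂3: piv[efru,efrx,efsz,efux,egrz,egsx,egsz,egxz,ensz,erux,esxz,fnsz,gsuz] rk=13  ker:frux,gsxz
b_2=(42−25)−13=4

b_2=4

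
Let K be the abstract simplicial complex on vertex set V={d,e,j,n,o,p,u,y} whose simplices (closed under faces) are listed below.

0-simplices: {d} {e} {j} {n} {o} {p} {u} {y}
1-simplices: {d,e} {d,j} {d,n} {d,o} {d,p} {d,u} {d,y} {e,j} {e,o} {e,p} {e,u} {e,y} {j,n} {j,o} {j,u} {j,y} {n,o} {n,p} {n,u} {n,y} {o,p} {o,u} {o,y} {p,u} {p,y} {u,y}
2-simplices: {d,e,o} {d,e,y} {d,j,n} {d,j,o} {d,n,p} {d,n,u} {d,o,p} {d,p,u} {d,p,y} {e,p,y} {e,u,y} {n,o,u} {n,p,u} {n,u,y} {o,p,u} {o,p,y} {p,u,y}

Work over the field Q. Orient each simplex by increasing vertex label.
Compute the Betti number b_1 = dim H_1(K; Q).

b_1=3

n_0=8 n_1=26 n_2=17  [Q]
∂1: piv[de,dj,dn,do,dp,du,dy] rk=7  ker:ej,eo,ep,eu,ey,jn,jo,ju,jy,no,np,nu,ny,op,ou,oy,pu,py,uy
∂2: piv[deo,dey,djn,djo,dnp,dnu,dop,dpu,dpy,epy,euy,nou,nuy,opu,opy,puy] rk=16  ker:npu
b_1=(26−7)−16=3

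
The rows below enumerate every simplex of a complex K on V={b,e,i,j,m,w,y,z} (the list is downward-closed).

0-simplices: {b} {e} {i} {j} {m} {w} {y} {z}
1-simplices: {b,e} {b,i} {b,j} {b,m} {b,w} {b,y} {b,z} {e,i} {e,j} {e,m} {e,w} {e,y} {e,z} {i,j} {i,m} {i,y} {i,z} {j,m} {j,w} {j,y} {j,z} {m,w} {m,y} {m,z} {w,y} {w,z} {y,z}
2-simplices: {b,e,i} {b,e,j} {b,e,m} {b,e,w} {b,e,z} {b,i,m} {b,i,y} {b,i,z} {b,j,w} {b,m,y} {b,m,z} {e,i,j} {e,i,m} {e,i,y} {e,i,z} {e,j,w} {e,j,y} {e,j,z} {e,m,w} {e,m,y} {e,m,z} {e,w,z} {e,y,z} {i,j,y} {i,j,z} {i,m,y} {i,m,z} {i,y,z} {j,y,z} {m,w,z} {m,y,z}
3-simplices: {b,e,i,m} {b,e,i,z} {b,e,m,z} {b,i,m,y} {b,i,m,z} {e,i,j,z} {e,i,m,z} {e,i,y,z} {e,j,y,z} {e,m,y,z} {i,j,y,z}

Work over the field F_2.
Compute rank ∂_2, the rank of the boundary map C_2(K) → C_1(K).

n_0=8 n_1=27 n_2=31 n_3=11  [Z2]
∂1: piv[be,bi,bj,bm,bw,by,bz] rk=7  ker:ei,ej,em,ew,ey,ez,ij,im,iy,iz,jm,jw,jy,jz,mw,my,mz,wy,wz,yz
∂2: piv[bei,bej,bem,bew,bez,bim,biy,biz,bjw,bmy,bmz,eij,eiy,ejy,ejz,emw,ewz,eyz] rk=18  ker:eim,eiz,ejw,emy,emz,ijy,ijz,imy,imz,iyz,jyz,mwz,myz
∂3: piv[beim,beiz,bemz,bimy,bimz,eijz,eiyz,ejyz,emyz,ijyz] rk=10  ker:eimz
rk∂_2=18

rank∂_2=18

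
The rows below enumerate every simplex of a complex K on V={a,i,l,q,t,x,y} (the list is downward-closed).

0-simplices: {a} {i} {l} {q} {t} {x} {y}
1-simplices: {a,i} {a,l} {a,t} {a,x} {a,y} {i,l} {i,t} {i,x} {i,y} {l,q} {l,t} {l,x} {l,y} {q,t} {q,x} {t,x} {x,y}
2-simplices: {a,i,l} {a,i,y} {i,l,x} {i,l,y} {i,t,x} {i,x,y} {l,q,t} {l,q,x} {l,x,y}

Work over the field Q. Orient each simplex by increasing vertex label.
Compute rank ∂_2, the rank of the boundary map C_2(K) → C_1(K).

n_0=7 n_1=17 n_2=9  [Q]
∂1: piv[ai,al,at,ax,ay,lq] rk=6  ker:il,it,ix,iy,lt,lx,ly,qt,qx,tx,xy
∂2: piv[ail,aiy,ilx,ily,itx,ixy,lqt,lqx] rk=8  ker:lxy
rk∂_2=8

rank∂_2=8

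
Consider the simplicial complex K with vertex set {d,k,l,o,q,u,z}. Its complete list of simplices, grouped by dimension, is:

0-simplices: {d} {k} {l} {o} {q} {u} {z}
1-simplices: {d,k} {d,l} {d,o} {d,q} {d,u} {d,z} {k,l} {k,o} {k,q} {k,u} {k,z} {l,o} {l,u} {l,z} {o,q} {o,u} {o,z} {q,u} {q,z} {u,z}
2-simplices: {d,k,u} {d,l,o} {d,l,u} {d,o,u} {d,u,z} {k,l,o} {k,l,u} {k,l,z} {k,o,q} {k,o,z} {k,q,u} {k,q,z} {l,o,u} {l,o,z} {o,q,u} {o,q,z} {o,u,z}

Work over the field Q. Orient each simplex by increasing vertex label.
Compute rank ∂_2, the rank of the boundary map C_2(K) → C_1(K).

rank∂_2=13

n_0=7 n_1=20 n_2=17  [Q]
∂1: piv[dk,dl,do,dq,du,dz] rk=6  ker:kl,ko,kq,ku,kz,lo,lu,lz,oq,ou,oz,qu,qz,uz
∂2: piv[dku,dlo,dlu,dou,duz,klo,klu,klz,koq,koz,kqu,kqz,ouz] rk=13  ker:lou,loz,oqu,oqz
rk∂_2=13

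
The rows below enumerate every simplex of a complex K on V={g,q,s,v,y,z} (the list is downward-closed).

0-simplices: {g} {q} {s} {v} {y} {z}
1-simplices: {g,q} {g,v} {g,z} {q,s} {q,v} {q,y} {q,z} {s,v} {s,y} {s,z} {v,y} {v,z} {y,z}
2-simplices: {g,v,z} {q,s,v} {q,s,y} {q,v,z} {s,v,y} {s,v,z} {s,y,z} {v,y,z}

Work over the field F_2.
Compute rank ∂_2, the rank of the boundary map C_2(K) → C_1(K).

rank∂_2=7

n_0=6 n_1=13 n_2=8  [Z2]
∂1: piv[gq,gv,gz,qs,qy] rk=5  ker:qv,qz,sv,sy,sz,vy,vz,yz
∂2: piv[gvz,qsv,qsy,qvz,svy,svz,syz] rk=7  ker:vyz
rk∂_2=7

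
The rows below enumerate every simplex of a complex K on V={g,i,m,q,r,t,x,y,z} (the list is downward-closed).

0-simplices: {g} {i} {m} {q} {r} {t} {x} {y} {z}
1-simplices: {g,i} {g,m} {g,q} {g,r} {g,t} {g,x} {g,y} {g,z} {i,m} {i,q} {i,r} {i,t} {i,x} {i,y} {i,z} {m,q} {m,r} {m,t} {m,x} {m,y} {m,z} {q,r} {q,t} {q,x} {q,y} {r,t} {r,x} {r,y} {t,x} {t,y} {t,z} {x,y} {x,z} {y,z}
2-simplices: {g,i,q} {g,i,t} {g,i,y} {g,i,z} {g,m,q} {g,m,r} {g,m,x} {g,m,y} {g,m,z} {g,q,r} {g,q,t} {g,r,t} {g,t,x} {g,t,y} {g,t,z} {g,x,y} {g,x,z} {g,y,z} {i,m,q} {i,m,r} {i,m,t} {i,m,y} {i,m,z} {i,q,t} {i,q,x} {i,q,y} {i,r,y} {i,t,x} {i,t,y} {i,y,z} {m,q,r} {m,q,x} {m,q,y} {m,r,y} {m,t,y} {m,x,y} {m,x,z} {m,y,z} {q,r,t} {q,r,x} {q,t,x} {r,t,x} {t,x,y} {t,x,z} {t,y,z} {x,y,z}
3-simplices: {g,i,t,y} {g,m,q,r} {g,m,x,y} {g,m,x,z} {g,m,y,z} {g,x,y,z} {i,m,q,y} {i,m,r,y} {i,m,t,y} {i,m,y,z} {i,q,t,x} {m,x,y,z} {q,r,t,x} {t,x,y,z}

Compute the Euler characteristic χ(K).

χ(K)=7

n_0=9 n_1=34 n_2=46 n_3=14
χ=+9−34+46−14=7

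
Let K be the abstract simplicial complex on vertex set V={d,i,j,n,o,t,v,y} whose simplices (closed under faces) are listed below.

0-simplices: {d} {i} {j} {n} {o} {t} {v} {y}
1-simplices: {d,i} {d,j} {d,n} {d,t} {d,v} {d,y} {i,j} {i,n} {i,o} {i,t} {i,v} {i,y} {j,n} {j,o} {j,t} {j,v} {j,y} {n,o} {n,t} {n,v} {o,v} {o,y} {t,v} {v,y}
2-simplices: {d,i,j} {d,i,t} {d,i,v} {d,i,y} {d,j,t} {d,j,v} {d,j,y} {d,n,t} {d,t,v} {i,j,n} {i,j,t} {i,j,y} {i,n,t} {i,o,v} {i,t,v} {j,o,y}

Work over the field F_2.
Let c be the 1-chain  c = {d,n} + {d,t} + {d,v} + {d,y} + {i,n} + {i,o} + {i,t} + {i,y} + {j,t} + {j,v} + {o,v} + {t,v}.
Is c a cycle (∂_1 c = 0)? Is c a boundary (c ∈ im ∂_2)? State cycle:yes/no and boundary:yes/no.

n_0=8 n_1=24 n_2=16  [Z2]
∂1: piv[di,dj,dn,dt,dv,dy,io] rk=7  ker:ij,in,it,iv,iy,jn,jo,jt,jv,jy,no,nt,nv,ov,oy,tv,vy
∂2: piv[dij,dit,div,diy,djt,djv,djy,dnt,dtv,ijn,int,iov,joy] rk=13  ker:ijt,ijy,itv
∂1c = 0
c vs im∂2: reduces to 0 ⇒ boundary

cycle:yes boundary:yes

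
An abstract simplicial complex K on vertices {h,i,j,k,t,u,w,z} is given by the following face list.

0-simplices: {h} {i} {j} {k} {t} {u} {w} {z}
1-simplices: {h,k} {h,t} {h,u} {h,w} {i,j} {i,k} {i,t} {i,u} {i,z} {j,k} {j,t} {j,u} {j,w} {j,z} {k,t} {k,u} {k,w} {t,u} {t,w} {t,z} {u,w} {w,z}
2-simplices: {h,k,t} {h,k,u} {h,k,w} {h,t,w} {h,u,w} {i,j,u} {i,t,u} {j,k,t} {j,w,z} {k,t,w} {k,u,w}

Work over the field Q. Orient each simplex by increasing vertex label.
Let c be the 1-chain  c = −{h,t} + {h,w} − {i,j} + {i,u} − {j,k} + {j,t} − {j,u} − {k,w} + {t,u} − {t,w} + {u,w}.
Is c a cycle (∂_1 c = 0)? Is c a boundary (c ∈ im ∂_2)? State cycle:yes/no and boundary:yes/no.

cycle:yes boundary:no

n_0=8 n_1=22 n_2=11  [Q]
∂1: piv[hk,ht,hu,hw,ij,ik,iz] rk=7  ker:it,iu,jk,jt,ju,jw,jz,kt,ku,kw,tu,tw,tz,uw,wz
∂2: piv[hkt,hku,hkw,htw,huw,iju,itu,jkt,jwz] rk=9  ker:ktw,kuw
∂1c = 0
c vs im∂2: residual ≠ 0 ⇒ not boundary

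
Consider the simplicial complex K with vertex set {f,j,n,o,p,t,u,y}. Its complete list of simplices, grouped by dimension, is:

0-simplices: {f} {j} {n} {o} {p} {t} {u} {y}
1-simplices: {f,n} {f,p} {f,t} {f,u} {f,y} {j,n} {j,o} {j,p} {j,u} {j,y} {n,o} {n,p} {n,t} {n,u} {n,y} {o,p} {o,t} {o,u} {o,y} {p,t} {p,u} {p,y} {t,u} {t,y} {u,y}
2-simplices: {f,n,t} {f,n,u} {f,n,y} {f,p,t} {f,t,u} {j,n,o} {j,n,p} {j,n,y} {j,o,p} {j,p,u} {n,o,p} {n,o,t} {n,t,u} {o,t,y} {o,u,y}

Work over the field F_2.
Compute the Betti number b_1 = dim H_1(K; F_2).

b_1=5

n_0=8 n_1=25 n_2=15  [Z2]
∂1: piv[fn,fp,ft,fu,fy,jn,jo] rk=7  ker:jp,ju,jy,no,np,nt,nu,ny,op,ot,ou,oy,pt,pu,py,tu,ty,uy
∂2: piv[fnt,fnu,fny,fpt,ftu,jno,jnp,jny,jop,jpu,not,oty,ouy] rk=13  ker:nop,ntu
b_1=(25−7)−13=5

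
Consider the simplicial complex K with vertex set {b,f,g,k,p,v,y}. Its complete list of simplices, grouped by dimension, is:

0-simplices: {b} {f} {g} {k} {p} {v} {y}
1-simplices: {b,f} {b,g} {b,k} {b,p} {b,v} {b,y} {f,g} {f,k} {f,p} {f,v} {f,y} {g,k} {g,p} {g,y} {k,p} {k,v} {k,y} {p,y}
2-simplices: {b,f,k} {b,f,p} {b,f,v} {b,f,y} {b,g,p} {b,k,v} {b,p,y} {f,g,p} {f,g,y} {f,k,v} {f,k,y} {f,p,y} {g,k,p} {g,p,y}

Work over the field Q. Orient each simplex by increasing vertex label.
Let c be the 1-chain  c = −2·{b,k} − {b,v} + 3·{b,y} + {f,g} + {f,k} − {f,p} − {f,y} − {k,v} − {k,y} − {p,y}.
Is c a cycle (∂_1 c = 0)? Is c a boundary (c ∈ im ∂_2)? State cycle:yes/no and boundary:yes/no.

n_0=7 n_1=18 n_2=14  [Q]
∂1: piv[bf,bg,bk,bp,bv,by] rk=6  ker:fg,fk,fp,fv,fy,gk,gp,gy,kp,kv,ky,py
∂2: piv[bfk,bfp,bfv,bfy,bgp,bkv,bpy,fgp,fgy,fky,gkp] rk=11  ker:fkv,fpy,gpy
∂1c = {g} + {k} − 2·{v}

cycle:no boundary:no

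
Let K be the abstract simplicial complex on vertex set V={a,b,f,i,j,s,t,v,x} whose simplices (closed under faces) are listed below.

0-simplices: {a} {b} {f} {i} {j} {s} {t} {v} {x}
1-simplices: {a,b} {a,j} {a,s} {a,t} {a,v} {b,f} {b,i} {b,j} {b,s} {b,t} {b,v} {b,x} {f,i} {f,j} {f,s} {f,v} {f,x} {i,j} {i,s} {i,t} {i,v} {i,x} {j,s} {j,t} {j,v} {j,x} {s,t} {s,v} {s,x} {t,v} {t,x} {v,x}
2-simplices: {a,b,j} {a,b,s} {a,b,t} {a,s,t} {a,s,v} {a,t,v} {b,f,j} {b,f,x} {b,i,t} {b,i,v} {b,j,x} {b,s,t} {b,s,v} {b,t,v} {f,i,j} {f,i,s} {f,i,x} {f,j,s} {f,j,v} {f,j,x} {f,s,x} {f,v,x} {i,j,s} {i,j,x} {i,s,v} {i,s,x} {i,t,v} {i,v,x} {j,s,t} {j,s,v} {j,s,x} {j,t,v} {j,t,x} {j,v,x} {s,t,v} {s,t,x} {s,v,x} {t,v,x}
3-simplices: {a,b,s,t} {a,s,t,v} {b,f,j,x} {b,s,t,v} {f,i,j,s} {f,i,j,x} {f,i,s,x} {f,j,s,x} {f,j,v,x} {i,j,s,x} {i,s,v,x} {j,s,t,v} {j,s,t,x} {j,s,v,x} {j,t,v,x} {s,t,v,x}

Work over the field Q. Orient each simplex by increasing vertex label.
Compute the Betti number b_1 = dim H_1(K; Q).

b_1=1

n_0=9 n_1=32 n_2=38 n_3=16  [Q]
∂1: piv[ab,aj,as,at,av,bf,bi,bx] rk=8  ker:bj,bs,bt,bv,fi,fj,fs,fv,fx,ij,is,it,iv,ix,js,jt,jv,jx,st,sv,sx,tv,tx,vx
∂2: piv[abj,abs,abt,ast,asv,atv,bfj,bfx,bit,biv,bjx,bsv,fij,fis,fix,fjs,fjv,fsx,fvx,isv,ivx,jst,jtx] rk=23  ker:bst,btv,fjx,ijs,ijx,isx,itv,jsv,jsx,jtv,jvx,stv,stx,svx,tvx
∂3: piv[abst,astv,bfjx,bstv,fijs,fijx,fisx,fjsx,fjvx,isvx,jstv,jstx,jsvx,jtvx] rk=14  ker:ijsx,stvx
b_1=(32−8)−23=1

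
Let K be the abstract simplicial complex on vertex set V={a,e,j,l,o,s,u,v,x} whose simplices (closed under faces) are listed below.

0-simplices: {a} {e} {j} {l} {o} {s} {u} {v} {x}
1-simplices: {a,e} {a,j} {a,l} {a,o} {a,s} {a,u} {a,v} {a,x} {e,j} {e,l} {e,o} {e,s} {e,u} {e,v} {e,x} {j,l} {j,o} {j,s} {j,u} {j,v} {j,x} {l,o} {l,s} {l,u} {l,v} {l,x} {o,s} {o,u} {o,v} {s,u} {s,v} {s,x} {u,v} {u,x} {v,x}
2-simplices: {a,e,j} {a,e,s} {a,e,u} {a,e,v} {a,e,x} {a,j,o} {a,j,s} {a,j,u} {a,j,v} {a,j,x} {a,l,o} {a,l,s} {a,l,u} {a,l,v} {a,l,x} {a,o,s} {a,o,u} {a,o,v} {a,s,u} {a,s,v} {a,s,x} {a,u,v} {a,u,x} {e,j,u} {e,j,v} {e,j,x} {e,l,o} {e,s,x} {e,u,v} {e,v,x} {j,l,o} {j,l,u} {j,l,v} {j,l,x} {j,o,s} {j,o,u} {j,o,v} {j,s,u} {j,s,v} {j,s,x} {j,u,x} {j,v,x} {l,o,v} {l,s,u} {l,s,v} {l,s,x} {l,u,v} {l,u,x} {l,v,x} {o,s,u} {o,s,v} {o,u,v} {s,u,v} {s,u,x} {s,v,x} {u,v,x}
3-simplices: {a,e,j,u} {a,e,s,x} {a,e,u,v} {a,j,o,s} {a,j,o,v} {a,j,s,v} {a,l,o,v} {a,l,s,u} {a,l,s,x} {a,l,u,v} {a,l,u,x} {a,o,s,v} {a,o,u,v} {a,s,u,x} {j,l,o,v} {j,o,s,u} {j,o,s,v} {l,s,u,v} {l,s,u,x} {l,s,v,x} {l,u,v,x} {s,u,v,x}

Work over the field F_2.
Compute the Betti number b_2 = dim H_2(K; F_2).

b_2=11

n_0=9 n_1=35 n_2=56 n_3=22  [Z2]
∂1: piv[ae,aj,al,ao,as,au,av,ax] rk=8  ker:ej,el,eo,es,eu,ev,ex,jl,jo,js,ju,jv,jx,lo,ls,lu,lv,lx,os,ou,ov,su,sv,sx,uv,ux,vx
∂2: piv[aej,aes,aeu,aev,aex,ajo,ajs,aju,ajv,ajx,alo,als,alu,alv,alx,aos,aou,aov,asu,asv,asx,auv,aux,elo,evx,jlo] rk=26  ker:eju,ejv,ejx,esx,euv,jlu,jlv,jlx,jos,jou,jov,jsu,jsv,jsx,jux,jvx,lov,lsu,lsv,lsx,luv,lux,lvx,osu,osv,ouv,suv,sux,svx,uvx
∂3: piv[aeju,aesx,aeuv,ajos,ajov,ajsv,alov,alsu,alsx,aluv,alux,aosv,aouv,asux,jlov,josu,lsuv,lsvx,luvx] rk=19  ker:josv,lsux,suvx
b_2=(56−26)−19=11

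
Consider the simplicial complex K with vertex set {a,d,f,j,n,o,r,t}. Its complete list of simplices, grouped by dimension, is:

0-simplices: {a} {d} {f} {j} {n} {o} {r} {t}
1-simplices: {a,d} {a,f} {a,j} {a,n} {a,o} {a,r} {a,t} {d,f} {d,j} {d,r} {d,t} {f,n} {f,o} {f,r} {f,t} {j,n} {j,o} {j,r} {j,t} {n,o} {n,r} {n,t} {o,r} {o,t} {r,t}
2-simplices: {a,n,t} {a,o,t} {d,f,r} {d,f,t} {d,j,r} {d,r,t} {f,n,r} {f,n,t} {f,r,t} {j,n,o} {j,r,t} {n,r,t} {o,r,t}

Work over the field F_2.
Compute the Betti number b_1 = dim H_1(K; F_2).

b_1=7

n_0=8 n_1=25 n_2=13  [Z2]
∂1: piv[ad,af,aj,an,ao,ar,at] rk=7  ker:df,dj,dr,dt,fn,fo,fr,ft,jn,jo,jr,jt,no,nr,nt,or,ot,rt
∂2: piv[ant,aot,dfr,dft,djr,drt,fnr,fnt,jno,jrt,ort] rk=11  ker:frt,nrt
b_1=(25−7)−11=7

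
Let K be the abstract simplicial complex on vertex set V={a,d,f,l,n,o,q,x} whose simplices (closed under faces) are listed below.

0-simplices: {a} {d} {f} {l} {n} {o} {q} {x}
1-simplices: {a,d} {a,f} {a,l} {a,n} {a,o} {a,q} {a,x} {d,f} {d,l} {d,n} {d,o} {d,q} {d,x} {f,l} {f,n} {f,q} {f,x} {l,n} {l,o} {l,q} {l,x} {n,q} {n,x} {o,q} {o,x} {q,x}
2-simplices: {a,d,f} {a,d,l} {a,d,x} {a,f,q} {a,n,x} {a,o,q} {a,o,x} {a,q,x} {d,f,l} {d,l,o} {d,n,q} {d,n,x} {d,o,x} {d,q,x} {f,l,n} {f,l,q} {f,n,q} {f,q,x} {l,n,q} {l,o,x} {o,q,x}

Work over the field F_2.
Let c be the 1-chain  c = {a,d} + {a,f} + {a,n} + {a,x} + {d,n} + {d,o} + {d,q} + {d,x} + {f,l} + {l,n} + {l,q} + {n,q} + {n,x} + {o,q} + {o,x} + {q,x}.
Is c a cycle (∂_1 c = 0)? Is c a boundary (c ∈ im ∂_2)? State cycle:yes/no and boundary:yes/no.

n_0=8 n_1=26 n_2=21  [Z2]
∂1: piv[ad,af,al,an,ao,aq,ax] rk=7  ker:df,dl,dn,do,dq,dx,fl,fn,fq,fx,ln,lo,lq,lx,nq,nx,oq,ox,qx
∂2: piv[adf,adl,adx,afq,anx,aoq,aox,aqx,dfl,dlo,dnq,dnx,dox,dqx,fln,flq,fnq,fqx,lox] rk=19  ker:lnq,oqx
∂1c = {d} + {l} + {n} + {o} + {q} + {x}

cycle:no boundary:no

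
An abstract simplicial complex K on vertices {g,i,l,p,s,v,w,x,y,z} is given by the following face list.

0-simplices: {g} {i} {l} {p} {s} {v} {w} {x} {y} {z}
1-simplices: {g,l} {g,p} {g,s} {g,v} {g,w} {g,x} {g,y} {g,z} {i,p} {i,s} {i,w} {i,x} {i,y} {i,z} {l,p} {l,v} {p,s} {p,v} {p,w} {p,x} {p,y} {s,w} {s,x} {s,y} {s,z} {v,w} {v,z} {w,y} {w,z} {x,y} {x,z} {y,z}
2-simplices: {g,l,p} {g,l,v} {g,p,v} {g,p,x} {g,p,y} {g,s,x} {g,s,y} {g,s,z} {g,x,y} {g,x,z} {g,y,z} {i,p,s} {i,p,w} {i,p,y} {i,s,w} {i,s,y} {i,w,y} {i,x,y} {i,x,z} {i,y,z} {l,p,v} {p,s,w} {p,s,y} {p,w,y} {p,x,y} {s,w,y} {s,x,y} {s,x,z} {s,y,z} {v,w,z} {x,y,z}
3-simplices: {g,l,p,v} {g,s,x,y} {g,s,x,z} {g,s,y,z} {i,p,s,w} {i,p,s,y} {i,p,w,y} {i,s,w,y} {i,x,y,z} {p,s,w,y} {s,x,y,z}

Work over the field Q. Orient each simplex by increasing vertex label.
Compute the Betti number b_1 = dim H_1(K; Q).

n_0=10 n_1=32 n_2=31 n_3=11  [Q]
∂1: piv[gl,gp,gs,gv,gw,gx,gy,gz,ip] rk=9  ker:is,iw,ix,iy,iz,lp,lv,ps,pv,pw,px,py,sw,sx,sy,sz,vw,vz,wy,wz,xy,xz,yz
∂2: piv[glp,glv,gpv,gpx,gpy,gsx,gsy,gsz,gxy,gxz,gyz,ips,ipw,ipy,isw,isy,iwy,ixy,ixz,vwz] rk=20  ker:iyz,lpv,psw,psy,pwy,pxy,swy,sxy,sxz,syz,xyz
∂3: piv[glpv,gsxy,gsxz,gsyz,ipsw,ipsy,ipwy,iswy,ixyz,sxyz] rk=10  ker:pswy
b_1=(32−9)−20=3

b_1=3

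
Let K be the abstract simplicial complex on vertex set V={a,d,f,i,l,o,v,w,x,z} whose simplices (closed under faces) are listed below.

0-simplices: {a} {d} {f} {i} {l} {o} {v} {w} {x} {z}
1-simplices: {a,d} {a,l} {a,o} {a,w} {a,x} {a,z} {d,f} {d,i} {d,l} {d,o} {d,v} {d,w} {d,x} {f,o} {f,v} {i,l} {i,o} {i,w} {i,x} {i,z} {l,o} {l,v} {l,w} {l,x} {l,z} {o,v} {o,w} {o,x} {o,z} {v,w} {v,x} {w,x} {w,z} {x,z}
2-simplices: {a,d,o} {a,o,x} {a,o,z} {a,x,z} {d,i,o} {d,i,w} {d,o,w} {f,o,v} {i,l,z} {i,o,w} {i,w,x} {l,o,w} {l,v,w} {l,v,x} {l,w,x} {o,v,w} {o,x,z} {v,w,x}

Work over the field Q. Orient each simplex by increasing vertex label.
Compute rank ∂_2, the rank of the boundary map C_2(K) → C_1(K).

rank∂_2=15

n_0=10 n_1=34 n_2=18  [Q]
∂1: piv[ad,al,ao,aw,ax,az,df,di,dv] rk=9  ker:dl,do,dw,dx,fo,fv,il,io,iw,ix,iz,lo,lv,lw,lx,lz,ov,ow,ox,oz,vw,vx,wx,wz,xz
∂2: piv[ado,aox,aoz,axz,dio,diw,dow,fov,ilz,iwx,low,lvw,lvx,lwx,ovw] rk=15  ker:iow,oxz,vwx
rk∂_2=15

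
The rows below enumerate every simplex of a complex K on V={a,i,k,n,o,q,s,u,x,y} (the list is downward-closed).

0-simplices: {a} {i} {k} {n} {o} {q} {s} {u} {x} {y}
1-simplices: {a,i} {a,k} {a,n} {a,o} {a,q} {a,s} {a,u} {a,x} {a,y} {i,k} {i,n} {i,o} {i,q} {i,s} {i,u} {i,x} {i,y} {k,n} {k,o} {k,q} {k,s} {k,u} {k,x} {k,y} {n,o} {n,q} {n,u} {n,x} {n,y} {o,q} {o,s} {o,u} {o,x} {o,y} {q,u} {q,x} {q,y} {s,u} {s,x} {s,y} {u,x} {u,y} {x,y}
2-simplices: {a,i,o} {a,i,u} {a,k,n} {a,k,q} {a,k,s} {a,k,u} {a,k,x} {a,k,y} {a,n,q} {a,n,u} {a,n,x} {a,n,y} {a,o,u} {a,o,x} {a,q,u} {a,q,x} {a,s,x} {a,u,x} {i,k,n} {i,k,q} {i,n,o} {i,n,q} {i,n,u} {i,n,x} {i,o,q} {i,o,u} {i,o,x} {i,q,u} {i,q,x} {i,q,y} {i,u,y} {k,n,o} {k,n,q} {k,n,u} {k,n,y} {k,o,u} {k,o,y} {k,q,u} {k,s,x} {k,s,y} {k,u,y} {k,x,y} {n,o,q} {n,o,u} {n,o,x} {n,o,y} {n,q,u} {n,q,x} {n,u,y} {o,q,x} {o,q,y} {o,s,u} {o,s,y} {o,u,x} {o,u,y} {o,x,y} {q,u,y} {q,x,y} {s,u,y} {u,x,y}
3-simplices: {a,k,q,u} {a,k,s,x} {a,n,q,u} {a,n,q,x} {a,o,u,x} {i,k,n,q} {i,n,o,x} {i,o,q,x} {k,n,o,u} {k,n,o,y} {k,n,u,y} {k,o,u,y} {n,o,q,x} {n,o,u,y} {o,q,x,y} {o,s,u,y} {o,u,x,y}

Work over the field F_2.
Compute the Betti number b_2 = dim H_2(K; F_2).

b_2=11

n_0=10 n_1=43 n_2=60 n_3=17  [Z2]
∂1: piv[ai,ak,an,ao,aq,as,au,ax,ay] rk=9  ker:ik,in,io,iq,is,iu,ix,iy,kn,ko,kq,ks,ku,kx,ky,no,nq,nu,nx,ny,oq,os,ou,ox,oy,qu,qx,qy,su,sx,sy,ux,uy,xy
∂2: piv[aio,aiu,akn,akq,aks,aku,akx,aky,anq,anu,anx,any,aou,aox,aqu,aqx,asx,aux,ikn,ikq,ino,inu,inx,ioq,iqy,iuy,kno,koy,ksy,kuy,kxy,osu,osy] rk=33  ker:inq,iou,iox,iqu,iqx,knq,knu,kny,kou,kqu,ksx,noq,nou,nox,noy,nqu,nqx,nuy,oqx,oqy,oux,ouy,oxy,quy,qxy,suy,uxy
∂3: piv[akqu,aksx,anqu,anqx,aoux,iknq,inox,ioqx,knou,knoy,knuy,kouy,noqx,oqxy,osuy,ouxy] rk=16  ker:nouy
b_2=(60−33)−16=11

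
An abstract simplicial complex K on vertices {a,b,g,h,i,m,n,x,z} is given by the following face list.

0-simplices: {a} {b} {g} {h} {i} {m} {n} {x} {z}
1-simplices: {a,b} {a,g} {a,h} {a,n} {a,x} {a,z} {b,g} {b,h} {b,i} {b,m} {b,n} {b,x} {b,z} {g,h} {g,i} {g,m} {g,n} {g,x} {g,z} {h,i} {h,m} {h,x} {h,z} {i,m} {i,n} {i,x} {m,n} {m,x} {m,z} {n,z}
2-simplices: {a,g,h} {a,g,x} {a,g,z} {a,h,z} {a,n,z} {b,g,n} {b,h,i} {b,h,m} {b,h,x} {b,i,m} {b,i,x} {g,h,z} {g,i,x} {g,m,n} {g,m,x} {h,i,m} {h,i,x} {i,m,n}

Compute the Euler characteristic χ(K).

n_0=9 n_1=30 n_2=18
χ=+9−30+18=-3

χ(K)=-3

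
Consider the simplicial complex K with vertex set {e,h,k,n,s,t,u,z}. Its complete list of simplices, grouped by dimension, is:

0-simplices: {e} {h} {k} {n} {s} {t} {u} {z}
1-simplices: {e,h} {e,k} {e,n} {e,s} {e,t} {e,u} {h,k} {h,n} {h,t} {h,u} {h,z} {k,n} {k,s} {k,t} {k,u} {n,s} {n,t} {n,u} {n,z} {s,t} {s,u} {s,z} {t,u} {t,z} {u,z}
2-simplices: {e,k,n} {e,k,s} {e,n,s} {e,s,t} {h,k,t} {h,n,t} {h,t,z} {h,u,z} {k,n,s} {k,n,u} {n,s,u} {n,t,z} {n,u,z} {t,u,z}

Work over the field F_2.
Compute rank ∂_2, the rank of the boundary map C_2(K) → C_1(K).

n_0=8 n_1=25 n_2=14  [Z2]
∂1: piv[eh,ek,en,es,et,eu,hz] rk=7  ker:hk,hn,ht,hu,kn,ks,kt,ku,ns,nt,nu,nz,st,su,sz,tu,tz,uz
∂2: piv[ekn,eks,ens,est,hkt,hnt,htz,huz,knu,nsu,ntz,nuz,tuz] rk=13  ker:kns
rk∂_2=13

rank∂_2=13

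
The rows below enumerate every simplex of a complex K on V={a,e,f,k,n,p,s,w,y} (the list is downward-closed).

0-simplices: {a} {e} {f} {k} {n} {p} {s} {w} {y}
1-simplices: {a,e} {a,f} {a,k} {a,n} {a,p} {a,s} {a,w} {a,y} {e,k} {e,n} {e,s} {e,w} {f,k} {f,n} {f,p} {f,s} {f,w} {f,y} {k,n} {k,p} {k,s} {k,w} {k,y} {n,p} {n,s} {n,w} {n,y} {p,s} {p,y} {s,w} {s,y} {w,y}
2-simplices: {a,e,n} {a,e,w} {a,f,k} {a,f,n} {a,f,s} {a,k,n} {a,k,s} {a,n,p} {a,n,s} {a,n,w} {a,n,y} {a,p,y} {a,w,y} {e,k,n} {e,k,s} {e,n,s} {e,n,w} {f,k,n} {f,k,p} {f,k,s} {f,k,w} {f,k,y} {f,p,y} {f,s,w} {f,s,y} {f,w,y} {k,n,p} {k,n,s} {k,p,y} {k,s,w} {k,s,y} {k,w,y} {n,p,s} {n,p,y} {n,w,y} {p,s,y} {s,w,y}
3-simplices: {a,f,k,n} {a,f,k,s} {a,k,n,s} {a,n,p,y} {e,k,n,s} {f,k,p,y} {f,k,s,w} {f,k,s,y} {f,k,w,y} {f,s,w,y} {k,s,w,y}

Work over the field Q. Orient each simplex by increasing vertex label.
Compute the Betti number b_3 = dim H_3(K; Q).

n_0=9 n_1=32 n_2=37 n_3=11  [Q]
∂1: piv[ae,af,ak,an,ap,as,aw,ay] rk=8  ker:ek,en,es,ew,fk,fn,fp,fs,fw,fy,kn,kp,ks,kw,ky,np,ns,nw,ny,ps,py,sw,sy,wy
∂2: piv[aen,aew,afk,afn,afs,akn,aks,anp,ans,anw,any,apy,awy,ekn,eks,fkp,fkw,fky,fpy,fsw,fsy,fwy,knp,nps] rk=24  ker:ens,enw,fkn,fks,kns,kpy,ksw,ksy,kwy,npy,nwy,psy,swy
∂3: piv[afkn,afks,akns,anpy,ekns,fkpy,fksw,fksy,fkwy,fswy] rk=10  ker:kswy
b_3=(11−10)−0=1

b_3=1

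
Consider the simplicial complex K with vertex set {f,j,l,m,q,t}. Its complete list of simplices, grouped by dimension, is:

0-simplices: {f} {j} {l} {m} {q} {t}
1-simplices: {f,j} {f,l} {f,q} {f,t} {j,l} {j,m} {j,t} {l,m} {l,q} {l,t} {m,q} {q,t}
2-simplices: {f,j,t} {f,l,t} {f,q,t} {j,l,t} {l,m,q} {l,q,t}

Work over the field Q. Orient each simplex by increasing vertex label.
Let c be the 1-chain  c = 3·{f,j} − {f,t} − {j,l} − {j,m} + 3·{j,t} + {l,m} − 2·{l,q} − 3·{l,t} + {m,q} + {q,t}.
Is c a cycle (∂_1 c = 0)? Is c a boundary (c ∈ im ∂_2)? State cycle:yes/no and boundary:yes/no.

cycle:no boundary:no

n_0=6 n_1=12 n_2=6  [Q]
∂1: piv[fj,fl,fq,ft,jm] rk=5  ker:jl,jt,lm,lq,lt,mq,qt
∂2: piv[fjt,flt,fqt,jlt,lmq,lqt] rk=6
∂1c = −2·{f} + 2·{j} + 3·{l} − {m} − 2·{q}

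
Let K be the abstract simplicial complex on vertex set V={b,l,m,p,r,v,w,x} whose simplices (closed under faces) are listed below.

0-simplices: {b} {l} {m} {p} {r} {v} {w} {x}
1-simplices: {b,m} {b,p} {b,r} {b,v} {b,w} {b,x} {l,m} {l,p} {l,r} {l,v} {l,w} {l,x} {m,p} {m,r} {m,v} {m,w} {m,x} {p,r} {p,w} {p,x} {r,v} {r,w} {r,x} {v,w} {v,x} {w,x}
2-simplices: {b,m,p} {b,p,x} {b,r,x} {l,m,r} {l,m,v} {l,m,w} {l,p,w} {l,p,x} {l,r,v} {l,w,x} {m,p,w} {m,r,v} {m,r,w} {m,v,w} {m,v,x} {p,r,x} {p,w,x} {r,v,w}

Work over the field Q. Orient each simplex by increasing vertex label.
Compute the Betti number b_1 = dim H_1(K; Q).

b_1=4

n_0=8 n_1=26 n_2=18  [Q]
∂1: piv[bm,bp,br,bv,bw,bx,lm] rk=7  ker:lp,lr,lv,lw,lx,mp,mr,mv,mw,mx,pr,pw,px,rv,rw,rx,vw,vx,wx
∂2: piv[bmp,bpx,brx,lmr,lmv,lmw,lpw,lpx,lrv,lwx,mpw,mrw,mvw,mvx,prx] rk=15  ker:mrv,pwx,rvw
b_1=(26−7)−15=4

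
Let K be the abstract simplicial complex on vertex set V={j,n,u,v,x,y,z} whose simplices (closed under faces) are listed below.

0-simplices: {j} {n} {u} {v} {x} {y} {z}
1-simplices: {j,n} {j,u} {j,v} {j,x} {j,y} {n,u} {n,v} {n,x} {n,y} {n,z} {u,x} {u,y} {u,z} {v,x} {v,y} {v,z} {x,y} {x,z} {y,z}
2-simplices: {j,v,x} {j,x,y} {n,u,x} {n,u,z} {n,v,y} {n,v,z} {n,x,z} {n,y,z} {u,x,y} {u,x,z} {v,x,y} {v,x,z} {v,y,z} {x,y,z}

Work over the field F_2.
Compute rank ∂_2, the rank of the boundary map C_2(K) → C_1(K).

n_0=7 n_1=19 n_2=14  [Z2]
∂1: piv[jn,ju,jv,jx,jy,nz] rk=6  ker:nu,nv,nx,ny,ux,uy,uz,vx,vy,vz,xy,xz,yz
∂2: piv[jvx,jxy,nux,nuz,nvy,nvz,nxz,nyz,uxy,vxy,vxz] rk=11  ker:uxz,vyz,xyz
rk∂_2=11

rank∂_2=11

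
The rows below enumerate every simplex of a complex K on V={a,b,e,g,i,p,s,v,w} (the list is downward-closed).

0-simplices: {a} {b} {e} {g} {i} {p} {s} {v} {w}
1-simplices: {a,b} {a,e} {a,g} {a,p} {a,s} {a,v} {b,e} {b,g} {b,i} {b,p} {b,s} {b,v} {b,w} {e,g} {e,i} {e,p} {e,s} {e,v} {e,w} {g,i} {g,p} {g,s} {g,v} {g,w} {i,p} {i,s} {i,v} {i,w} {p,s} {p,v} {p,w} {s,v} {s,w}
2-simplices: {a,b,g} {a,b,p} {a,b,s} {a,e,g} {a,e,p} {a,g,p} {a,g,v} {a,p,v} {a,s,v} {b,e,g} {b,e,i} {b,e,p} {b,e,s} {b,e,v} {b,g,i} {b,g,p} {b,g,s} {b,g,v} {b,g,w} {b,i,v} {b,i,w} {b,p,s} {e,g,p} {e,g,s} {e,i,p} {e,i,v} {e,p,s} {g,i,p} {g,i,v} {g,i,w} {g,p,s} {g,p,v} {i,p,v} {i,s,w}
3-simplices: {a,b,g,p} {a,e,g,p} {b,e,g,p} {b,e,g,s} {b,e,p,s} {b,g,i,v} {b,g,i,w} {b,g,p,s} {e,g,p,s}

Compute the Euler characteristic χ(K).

n_0=9 n_1=33 n_2=34 n_3=9
χ=+9−33+34−9=1

χ(K)=1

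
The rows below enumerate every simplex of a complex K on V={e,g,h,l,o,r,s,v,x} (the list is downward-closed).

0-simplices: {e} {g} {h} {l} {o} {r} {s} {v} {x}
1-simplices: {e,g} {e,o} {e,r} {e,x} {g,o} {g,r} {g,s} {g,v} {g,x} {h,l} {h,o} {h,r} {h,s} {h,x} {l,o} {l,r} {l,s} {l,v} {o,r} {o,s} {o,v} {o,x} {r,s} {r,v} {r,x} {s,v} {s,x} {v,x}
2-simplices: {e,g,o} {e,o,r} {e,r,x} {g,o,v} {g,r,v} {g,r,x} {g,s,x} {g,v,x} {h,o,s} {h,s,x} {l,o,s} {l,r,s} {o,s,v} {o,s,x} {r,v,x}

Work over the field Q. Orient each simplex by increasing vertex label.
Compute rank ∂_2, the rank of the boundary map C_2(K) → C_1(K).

n_0=9 n_1=28 n_2=15  [Q]
∂1: piv[eg,eo,er,ex,gs,gv,hl,ho] rk=8  ker:go,gr,gx,hr,hs,hx,lo,lr,ls,lv,or,os,ov,ox,rs,rv,rx,sv,sx,vx
∂2: piv[ego,eor,erx,gov,grv,grx,gsx,gvx,hos,hsx,los,lrs,osv,osx] rk=14  ker:rvx
rk∂_2=14

rank∂_2=14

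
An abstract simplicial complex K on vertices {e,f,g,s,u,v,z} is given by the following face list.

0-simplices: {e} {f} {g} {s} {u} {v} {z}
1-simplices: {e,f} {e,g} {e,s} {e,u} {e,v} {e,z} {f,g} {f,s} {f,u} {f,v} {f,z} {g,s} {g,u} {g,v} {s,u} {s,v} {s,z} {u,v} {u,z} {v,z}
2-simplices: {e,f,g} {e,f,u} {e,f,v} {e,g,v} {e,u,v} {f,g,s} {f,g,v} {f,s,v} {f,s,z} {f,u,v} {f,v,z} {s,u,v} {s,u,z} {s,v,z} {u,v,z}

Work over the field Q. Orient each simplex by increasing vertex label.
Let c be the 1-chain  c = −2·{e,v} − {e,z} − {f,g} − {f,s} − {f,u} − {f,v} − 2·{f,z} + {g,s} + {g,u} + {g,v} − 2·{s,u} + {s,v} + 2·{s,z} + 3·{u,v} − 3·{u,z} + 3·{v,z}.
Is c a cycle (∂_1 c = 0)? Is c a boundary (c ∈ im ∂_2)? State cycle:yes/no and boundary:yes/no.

cycle:no boundary:no

n_0=7 n_1=20 n_2=15  [Q]
∂1: piv[ef,eg,es,eu,ev,ez] rk=6  ker:fg,fs,fu,fv,fz,gs,gu,gv,su,sv,sz,uv,uz,vz
∂2: piv[efg,efu,efv,egv,euv,fgs,fsv,fsz,fvz,suv,suz] rk=11  ker:fgv,fuv,svz,uvz
∂1c = 3·{e} + 6·{f} − 4·{g} − {s} − 2·{u} − {v} − {z}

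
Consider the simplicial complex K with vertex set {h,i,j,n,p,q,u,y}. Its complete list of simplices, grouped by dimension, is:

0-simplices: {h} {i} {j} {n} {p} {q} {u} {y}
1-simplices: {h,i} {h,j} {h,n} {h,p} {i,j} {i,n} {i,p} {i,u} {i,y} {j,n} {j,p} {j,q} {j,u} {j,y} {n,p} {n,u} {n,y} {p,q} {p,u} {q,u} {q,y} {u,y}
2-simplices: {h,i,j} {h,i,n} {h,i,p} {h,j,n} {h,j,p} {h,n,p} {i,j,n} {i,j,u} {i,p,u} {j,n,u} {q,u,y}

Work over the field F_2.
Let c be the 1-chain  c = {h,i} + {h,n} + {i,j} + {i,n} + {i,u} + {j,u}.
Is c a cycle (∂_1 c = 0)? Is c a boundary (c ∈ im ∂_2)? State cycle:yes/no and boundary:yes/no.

cycle:yes boundary:yes

n_0=8 n_1=22 n_2=11  [Z2]
∂1: piv[hi,hj,hn,hp,iu,iy,jq] rk=7  ker:ij,in,ip,jn,jp,ju,jy,np,nu,ny,pq,pu,qu,qy,uy
∂2: piv[hij,hin,hip,hjn,hjp,hnp,iju,ipu,jnu,quy] rk=10  ker:ijn
∂1c = 0
c vs im∂2: reduces to 0 ⇒ boundary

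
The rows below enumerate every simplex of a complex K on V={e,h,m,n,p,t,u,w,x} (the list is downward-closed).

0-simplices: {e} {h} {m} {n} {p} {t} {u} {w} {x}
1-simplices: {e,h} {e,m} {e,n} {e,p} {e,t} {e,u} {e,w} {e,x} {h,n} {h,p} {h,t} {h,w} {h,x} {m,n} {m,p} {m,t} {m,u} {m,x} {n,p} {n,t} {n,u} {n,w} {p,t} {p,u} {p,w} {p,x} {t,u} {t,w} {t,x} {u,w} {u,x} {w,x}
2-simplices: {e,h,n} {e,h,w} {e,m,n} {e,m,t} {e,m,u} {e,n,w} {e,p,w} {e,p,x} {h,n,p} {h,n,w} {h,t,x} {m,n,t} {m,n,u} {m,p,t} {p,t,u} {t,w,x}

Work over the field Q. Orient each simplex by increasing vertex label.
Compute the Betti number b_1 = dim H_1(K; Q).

b_1=9

n_0=9 n_1=32 n_2=16  [Q]
∂1: piv[eh,em,en,ep,et,eu,ew,ex] rk=8  ker:hn,hp,ht,hw,hx,mn,mp,mt,mu,mx,np,nt,nu,nw,pt,pu,pw,px,tu,tw,tx,uw,ux,wx
∂2: piv[ehn,ehw,emn,emt,emu,enw,epw,epx,hnp,htx,mnt,mnu,mpt,ptu,twx] rk=15  ker:hnw
b_1=(32−8)−15=9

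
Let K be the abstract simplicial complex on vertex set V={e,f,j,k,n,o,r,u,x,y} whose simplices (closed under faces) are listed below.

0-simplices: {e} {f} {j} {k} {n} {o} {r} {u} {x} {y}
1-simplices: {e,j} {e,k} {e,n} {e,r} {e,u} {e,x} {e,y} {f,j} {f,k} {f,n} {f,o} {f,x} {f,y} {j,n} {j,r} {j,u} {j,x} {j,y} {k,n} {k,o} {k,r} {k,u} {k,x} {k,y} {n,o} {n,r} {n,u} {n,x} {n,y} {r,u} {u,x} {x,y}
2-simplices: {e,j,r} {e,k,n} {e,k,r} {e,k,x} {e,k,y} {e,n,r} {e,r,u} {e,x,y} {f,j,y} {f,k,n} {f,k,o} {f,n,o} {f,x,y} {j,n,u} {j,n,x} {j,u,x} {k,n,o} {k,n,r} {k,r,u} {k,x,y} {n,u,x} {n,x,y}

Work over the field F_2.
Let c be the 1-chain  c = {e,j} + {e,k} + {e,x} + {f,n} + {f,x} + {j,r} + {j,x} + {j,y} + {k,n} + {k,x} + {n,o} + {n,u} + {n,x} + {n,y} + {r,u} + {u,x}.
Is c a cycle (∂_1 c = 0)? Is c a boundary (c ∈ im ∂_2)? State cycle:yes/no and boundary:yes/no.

cycle:no boundary:no

n_0=10 n_1=32 n_2=22  [Z2]
∂1: piv[ej,ek,en,er,eu,ex,ey,fj,fo] rk=9  ker:fk,fn,fx,fy,jn,jr,ju,jx,jy,kn,ko,kr,ku,kx,ky,no,nr,nu,nx,ny,ru,ux,xy
∂2: piv[ejr,ekn,ekr,ekx,eky,enr,eru,exy,fjy,fkn,fko,fno,fxy,jnu,jnx,jux,kru,nxy] rk=18  ker:kno,knr,kxy,nux
∂1c = {e} + {k} + {o} + {u}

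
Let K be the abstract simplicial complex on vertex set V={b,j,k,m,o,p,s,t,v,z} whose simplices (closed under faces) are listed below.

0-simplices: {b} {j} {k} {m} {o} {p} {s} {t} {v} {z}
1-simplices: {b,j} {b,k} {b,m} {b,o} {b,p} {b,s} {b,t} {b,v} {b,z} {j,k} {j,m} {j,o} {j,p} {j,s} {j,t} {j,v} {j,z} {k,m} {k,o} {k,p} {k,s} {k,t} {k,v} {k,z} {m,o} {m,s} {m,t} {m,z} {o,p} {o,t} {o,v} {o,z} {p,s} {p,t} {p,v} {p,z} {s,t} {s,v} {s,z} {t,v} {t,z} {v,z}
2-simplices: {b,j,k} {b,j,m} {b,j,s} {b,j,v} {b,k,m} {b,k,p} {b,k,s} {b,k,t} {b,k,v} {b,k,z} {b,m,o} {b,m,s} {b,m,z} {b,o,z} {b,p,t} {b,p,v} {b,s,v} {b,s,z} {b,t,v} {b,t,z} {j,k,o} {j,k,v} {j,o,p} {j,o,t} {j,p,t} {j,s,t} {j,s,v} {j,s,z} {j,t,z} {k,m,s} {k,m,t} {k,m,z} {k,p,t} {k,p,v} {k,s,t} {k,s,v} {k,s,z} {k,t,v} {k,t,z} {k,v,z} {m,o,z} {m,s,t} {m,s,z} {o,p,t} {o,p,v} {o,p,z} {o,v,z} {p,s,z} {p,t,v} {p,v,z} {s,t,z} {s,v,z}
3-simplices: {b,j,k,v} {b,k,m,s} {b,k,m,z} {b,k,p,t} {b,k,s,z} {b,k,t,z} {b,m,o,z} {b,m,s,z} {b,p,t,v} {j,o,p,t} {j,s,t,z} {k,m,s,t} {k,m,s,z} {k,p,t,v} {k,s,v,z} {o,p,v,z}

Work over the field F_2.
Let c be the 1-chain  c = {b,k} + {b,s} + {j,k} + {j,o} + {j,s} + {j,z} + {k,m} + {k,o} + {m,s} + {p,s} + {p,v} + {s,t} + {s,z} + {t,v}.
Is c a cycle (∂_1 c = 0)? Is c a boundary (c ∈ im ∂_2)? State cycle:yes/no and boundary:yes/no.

cycle:yes boundary:yes

n_0=10 n_1=42 n_2=52 n_3=16  [Z2]
∂1: piv[bj,bk,bm,bo,bp,bs,bt,bv,bz] rk=9  ker:jk,jm,jo,jp,js,jt,jv,jz,km,ko,kp,ks,kt,kv,kz,mo,ms,mt,mz,op,ot,ov,oz,ps,pt,pv,pz,st,sv,sz,tv,tz,vz
∂2: piv[bjk,bjm,bjs,bjv,bkm,bkp,bks,bkt,bkv,bkz,bmo,bms,bmz,boz,bpt,bpv,bsv,bsz,btv,btz,jko,jop,jot,jpt,jst,jsz,jtz,kmt,kvz,opv,opz,ovz,psz] rk=33  ker:jkv,jsv,kms,kmz,kpt,kpv,kst,ksv,ksz,ktv,ktz,moz,mst,msz,opt,ptv,pvz,stz,svz
∂3: piv[bjkv,bkms,bkmz,bkpt,bksz,bktz,bmoz,bmsz,bptv,jopt,jstz,kmst,kptv,ksvz,opvz] rk=15  ker:kmsz
∂1c = 0
c vs im∂2: reduces to 0 ⇒ boundary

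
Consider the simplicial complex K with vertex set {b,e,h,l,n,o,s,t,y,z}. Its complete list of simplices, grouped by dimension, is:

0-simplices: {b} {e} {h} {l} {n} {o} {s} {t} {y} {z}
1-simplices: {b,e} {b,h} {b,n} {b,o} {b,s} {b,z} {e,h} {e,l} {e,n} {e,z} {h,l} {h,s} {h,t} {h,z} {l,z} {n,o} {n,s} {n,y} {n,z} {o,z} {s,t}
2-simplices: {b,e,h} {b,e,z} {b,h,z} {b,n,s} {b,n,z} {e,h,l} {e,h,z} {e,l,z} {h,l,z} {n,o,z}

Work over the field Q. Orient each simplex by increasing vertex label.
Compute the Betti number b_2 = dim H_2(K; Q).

b_2=2

n_0=10 n_1=21 n_2=10  [Q]
∂1: piv[be,bh,bn,bo,bs,bz,el,ht,ny] rk=9  ker:eh,en,ez,hl,hs,hz,lz,no,ns,nz,oz,st
∂2: piv[beh,bez,bhz,bns,bnz,ehl,elz,noz] rk=8  ker:ehz,hlz
b_2=(10−8)−0=2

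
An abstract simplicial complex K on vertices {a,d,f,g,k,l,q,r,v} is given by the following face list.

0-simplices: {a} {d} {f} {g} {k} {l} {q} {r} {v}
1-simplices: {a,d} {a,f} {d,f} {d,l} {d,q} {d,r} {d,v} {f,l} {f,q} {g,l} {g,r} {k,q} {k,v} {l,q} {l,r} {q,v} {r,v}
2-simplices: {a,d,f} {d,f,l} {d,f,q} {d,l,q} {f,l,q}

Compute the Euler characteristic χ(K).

χ(K)=-3

n_0=9 n_1=17 n_2=5
χ=+9−17+5=-3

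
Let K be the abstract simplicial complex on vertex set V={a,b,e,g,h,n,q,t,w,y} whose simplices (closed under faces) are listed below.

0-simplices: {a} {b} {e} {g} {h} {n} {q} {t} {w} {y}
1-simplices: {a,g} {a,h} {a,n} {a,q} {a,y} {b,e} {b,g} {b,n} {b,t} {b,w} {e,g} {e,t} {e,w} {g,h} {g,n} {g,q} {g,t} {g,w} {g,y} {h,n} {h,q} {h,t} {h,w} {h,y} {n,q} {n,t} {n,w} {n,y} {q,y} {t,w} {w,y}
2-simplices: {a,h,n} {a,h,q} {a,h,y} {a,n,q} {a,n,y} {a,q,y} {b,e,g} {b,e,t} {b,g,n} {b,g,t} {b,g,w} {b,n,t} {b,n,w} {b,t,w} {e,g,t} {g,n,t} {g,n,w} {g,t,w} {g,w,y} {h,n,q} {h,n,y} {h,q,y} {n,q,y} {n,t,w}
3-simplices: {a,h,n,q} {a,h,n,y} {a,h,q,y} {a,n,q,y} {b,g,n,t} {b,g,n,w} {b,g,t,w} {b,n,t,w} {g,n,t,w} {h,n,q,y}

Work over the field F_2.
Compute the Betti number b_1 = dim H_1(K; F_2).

n_0=10 n_1=31 n_2=24 n_3=10  [Z2]
∂1: piv[ag,ah,an,aq,ay,be,bg,bt,bw] rk=9  ker:bn,eg,et,ew,gh,gn,gq,gt,gw,gy,hn,hq,ht,hw,hy,nq,nt,nw,ny,qy,tw,wy
∂2: piv[ahn,ahq,ahy,anq,any,aqy,beg,bet,bgn,bgt,bgw,bnt,bnw,btw,gwy] rk=15  ker:egt,gnt,gnw,gtw,hnq,hny,hqy,nqy,ntw
∂3: piv[ahnq,ahny,ahqy,anqy,bgnt,bgnw,bgtw,bntw] rk=8  ker:gntw,hnqy
b_1=(31−9)−15=7

b_1=7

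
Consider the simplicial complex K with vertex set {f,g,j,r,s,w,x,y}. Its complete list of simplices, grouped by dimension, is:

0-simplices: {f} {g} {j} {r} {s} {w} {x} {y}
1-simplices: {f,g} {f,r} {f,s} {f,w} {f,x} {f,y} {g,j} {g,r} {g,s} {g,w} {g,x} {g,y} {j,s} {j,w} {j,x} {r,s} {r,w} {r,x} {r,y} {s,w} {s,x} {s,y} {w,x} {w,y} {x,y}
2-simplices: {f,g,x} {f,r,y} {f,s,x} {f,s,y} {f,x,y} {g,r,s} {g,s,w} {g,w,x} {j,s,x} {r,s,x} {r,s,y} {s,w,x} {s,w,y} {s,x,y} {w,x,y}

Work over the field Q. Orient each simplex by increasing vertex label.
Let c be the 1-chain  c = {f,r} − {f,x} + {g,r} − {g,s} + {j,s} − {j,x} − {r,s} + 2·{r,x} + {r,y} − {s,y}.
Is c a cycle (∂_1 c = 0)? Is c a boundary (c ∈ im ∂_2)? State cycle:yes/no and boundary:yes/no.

cycle:yes boundary:yes

n_0=8 n_1=25 n_2=15  [Q]
∂1: piv[fg,fr,fs,fw,fx,fy,gj] rk=7  ker:gr,gs,gw,gx,gy,js,jw,jx,rs,rw,rx,ry,sw,sx,sy,wx,wy,xy
∂2: piv[fgx,fry,fsx,fsy,fxy,grs,gsw,gwx,jsx,rsx,rsy,swx,swy] rk=13  ker:sxy,wxy
∂1c = 0
c vs im∂2: reduces to 0 ⇒ boundary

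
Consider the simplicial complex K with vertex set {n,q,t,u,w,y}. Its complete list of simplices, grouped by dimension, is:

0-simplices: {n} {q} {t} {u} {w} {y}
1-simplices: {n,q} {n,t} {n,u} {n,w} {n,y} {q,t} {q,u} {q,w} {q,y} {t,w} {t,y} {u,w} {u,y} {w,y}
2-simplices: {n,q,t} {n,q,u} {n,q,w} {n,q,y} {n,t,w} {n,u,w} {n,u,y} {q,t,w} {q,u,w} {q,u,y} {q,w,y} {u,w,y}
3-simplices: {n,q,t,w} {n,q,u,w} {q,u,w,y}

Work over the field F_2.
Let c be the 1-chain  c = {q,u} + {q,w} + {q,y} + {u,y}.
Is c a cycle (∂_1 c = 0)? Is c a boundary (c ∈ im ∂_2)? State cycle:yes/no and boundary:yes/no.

n_0=6 n_1=14 n_2=12 n_3=3  [Z2]
∂1: piv[nq,nt,nu,nw,ny] rk=5  ker:qt,qu,qw,qy,tw,ty,uw,uy,wy
∂2: piv[nqt,nqu,nqw,nqy,ntw,nuw,nuy,qwy] rk=8  ker:qtw,quw,quy,uwy
∂3: piv[nqtw,nquw,quwy] rk=3
∂1c = {q} + {w}

cycle:no boundary:no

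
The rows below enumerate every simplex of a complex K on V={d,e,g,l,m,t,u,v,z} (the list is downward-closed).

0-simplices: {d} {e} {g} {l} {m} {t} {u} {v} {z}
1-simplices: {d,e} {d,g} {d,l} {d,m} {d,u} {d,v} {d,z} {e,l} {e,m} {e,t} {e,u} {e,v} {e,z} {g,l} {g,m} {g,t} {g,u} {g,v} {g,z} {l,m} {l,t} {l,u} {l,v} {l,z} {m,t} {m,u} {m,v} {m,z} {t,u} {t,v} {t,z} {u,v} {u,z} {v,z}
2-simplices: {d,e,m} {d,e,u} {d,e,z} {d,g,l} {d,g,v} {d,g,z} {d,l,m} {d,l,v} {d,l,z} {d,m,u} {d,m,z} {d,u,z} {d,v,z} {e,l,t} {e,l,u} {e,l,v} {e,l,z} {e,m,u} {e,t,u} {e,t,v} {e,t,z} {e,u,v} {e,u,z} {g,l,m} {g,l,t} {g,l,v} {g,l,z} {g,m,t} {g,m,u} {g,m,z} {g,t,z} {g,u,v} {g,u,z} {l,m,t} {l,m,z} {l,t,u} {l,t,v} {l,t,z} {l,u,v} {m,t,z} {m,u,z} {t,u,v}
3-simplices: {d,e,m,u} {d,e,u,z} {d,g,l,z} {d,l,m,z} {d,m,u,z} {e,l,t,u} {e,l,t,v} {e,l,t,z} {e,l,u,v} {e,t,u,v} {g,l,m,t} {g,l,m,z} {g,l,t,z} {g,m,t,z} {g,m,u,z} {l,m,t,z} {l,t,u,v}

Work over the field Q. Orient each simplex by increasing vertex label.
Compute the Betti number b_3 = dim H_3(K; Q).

n_0=9 n_1=34 n_2=42 n_3=17  [Q]
∂1: piv[de,dg,dl,dm,du,dv,dz,et] rk=8  ker:el,em,eu,ev,ez,gl,gm,gt,gu,gv,gz,lm,lt,lu,lv,lz,mt,mu,mv,mz,tu,tv,tz,uv,uz,vz
∂2: piv[dem,deu,dez,dgl,dgv,dgz,dlm,dlv,dlz,dmu,dmz,duz,dvz,elt,elu,elv,elz,etu,etv,etz,euv,glm,glt,gmt,gmu] rk=25  ker:emu,euz,glv,glz,gmz,gtz,guv,guz,lmt,lmz,ltu,ltv,ltz,luv,mtz,muz,tuv
∂3: piv[demu,deuz,dglz,dlmz,dmuz,eltu,eltv,eltz,eluv,etuv,glmt,glmz,gltz,gmtz,gmuz] rk=15  ker:lmtz,ltuv
b_3=(17−15)−0=2

b_3=2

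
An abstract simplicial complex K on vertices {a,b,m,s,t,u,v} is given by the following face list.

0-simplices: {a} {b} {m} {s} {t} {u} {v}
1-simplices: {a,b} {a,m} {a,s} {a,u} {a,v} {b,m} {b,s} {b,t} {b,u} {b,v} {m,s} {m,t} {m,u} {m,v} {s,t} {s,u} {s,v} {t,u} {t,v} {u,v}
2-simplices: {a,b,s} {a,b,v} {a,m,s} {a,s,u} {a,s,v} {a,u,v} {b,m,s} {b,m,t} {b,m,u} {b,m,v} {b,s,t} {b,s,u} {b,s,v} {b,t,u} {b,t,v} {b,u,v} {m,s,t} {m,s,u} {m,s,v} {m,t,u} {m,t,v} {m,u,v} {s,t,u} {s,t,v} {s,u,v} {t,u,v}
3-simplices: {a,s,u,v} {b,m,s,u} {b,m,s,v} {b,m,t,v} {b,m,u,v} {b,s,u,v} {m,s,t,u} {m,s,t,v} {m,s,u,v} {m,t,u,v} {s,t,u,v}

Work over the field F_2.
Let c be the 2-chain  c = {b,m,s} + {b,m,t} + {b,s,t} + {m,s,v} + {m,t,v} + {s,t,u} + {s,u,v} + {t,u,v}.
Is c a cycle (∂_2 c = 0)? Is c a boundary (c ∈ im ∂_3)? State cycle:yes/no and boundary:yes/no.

n_0=7 n_1=20 n_2=26 n_3=11  [Z2]
∂1: piv[ab,am,as,au,av,bt] rk=6  ker:bm,bs,bu,bv,ms,mt,mu,mv,st,su,sv,tu,tv,uv
∂2: piv[abs,abv,ams,asu,asv,auv,bms,bmt,bmu,bmv,bst,bsu,btu,btv] rk=14  ker:bsv,buv,mst,msu,msv,mtu,mtv,muv,stu,stv,suv,tuv
∂3: piv[asuv,bmsu,bmsv,bmtv,bmuv,bsuv,mstu,mstv,mtuv] rk=9  ker:msuv,stuv
∂2c = 0
c vs im∂3: residual ≠ 0 ⇒ not boundary

cycle:yes boundary:no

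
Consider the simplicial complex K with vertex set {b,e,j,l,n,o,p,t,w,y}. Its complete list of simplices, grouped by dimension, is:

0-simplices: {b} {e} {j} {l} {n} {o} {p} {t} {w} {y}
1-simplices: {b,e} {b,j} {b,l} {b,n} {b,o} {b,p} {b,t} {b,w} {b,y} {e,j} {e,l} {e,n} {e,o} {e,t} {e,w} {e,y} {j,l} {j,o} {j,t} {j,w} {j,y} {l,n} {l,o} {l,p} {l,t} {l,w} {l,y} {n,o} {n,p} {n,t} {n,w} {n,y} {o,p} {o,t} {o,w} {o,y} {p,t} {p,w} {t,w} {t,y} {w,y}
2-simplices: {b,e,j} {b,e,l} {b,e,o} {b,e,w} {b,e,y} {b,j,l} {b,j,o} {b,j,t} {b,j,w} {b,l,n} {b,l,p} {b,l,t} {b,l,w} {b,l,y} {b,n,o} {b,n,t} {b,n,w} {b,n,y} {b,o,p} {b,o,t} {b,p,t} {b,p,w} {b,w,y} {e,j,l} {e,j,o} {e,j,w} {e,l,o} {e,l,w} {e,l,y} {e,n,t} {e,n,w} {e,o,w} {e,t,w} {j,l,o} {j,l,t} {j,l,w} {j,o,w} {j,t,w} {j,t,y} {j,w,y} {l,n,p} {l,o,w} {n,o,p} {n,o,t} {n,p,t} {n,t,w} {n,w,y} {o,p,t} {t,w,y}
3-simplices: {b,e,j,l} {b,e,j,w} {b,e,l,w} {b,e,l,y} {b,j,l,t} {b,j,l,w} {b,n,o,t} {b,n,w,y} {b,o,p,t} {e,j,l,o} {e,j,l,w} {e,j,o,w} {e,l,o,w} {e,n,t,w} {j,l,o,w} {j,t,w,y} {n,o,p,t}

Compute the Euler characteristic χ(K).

χ(K)=1

n_0=10 n_1=41 n_2=49 n_3=17
χ=+10−41+49−17=1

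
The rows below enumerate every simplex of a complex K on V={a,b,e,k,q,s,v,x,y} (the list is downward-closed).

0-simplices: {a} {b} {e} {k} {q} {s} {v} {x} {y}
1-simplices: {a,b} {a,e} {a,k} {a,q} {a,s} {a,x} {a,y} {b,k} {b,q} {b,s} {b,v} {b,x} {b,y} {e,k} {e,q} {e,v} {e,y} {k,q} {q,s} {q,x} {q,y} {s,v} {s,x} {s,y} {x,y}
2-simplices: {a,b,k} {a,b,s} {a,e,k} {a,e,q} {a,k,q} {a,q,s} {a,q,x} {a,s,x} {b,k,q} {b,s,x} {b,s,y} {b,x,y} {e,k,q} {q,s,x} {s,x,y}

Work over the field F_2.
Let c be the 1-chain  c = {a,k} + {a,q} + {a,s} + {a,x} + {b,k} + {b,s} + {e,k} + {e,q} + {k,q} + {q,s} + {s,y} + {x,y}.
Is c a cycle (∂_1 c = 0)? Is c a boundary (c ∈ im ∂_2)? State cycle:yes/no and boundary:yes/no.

cycle:yes boundary:yes

n_0=9 n_1=25 n_2=15  [Z2]
∂1: piv[ab,ae,ak,aq,as,ax,ay,bv] rk=8  ker:bk,bq,bs,bx,by,ek,eq,ev,ey,kq,qs,qx,qy,sv,sx,sy,xy
∂2: piv[abk,abs,aek,aeq,akq,aqs,aqx,asx,bkq,bsx,bsy,bxy] rk=12  ker:ekq,qsx,sxy
∂1c = 0
c vs im∂2: reduces to 0 ⇒ boundary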